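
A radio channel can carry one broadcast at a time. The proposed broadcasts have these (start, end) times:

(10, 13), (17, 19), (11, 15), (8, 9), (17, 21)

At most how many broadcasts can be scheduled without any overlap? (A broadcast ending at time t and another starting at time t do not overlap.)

3

Sorted by end: (8,9)  (10,13)  (11,15)  (17,19)  (17,21)
take (8,9); take (10,13); skip (11,15); take (17,19).
Selected 3 broadcasts.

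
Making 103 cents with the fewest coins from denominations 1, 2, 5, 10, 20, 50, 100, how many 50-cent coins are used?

103 − 1×100→3 − 1×2→1 − 1×1→0
Count of 50: 0

0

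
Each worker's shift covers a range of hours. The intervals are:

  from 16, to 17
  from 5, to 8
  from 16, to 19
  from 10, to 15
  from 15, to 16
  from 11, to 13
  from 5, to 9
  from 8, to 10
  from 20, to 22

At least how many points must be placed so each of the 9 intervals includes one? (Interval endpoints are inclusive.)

4

Sorted: [5,8] [5,9] [8,10] [11,13] [10,15] [15,16] [16,17] [16,19] [20,22]
{[5,8],[5,9],[8,10]} hit by 8; {[11,13],[10,15]} hit by 13; {[15,16],[16,17],[16,19]} hit by 16; {[20,22]} hit by 22.
Points: 8, 13, 16, 22 (4 total).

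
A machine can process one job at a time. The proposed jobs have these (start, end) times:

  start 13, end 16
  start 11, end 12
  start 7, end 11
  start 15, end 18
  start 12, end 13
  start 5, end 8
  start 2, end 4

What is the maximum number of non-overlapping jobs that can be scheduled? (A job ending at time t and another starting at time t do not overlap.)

5

By end time: (2,4), (5,8), (7,11), (11,12), (12,13), (13,16), (15,18).
Pick (2,4); next start ≥ 4 → (5,8); next start ≥ 8 → (11,12); next start ≥ 12 → (12,13); next start ≥ 13 → (13,16).
Selected 5 jobs.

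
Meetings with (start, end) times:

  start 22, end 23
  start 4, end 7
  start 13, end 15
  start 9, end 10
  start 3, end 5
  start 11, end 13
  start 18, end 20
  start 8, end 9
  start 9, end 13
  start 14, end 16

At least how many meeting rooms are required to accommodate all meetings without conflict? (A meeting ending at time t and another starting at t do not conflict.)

Events (time:±→running): 3:+→1 4:+→2 … peak 2.

2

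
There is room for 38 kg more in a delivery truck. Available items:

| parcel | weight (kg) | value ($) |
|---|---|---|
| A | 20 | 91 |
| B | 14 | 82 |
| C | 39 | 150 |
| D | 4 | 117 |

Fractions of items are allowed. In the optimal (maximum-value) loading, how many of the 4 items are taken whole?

Ratios (sorted): D 29.25, B 5.86, A 4.55, C 3.85
take D (4 @ 117); take B (14 @ 82); take A (20 @ 91). Capacity used 38/38.
3 item(s) taken whole.

3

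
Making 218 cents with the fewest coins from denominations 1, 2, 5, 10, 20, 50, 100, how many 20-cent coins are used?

Greedy: take as many of the largest coin as possible, then repeat with the remainder.
218 − 2×100→18 − 1×10→8 − 1×5→3 − 1×2→1 − 1×1→0
Count of 20: 0

0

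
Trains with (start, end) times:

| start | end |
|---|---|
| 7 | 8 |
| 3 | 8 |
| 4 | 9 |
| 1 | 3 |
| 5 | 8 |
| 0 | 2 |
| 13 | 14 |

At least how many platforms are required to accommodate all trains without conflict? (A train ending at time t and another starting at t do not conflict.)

starts: [0, 1, 3, 4, 5, 7, 13]
ends:   [2, 3, 8, 8, 8, 9, 14]
s0→1 s1→2 e2→1 e3→0 s3→1 s4→2 s5→3 s7→4  — peak 4.

4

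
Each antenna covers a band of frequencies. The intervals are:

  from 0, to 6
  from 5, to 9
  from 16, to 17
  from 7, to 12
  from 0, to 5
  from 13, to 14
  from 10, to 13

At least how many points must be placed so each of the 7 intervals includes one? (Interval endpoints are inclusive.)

4

Process intervals by earliest right end; each time one isn't hit yet, stab at its right endpoint.
By right end: [0,5]  [0,6]  [5,9]  [7,12]  [10,13]  [13,14]  [16,17]
[0,5] uncovered → point at 5; [7,12] uncovered → point at 12; [13,14] uncovered → point at 14; [16,17] uncovered → point at 17.
Points: 5, 12, 14, 17 (4 total).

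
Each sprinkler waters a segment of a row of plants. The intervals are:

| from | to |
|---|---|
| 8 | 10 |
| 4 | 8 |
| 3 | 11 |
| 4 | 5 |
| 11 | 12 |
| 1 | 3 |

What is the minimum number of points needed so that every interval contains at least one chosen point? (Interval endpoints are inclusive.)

Sort by right endpoint; whenever an interval is uncovered, place a point at its right end.
Sorted: [1,3] [4,5] [4,8] [8,10] [3,11] [11,12]
{[1,3]} hit by 3; {[4,5],[4,8]} hit by 5; {[8,10],[3,11]} hit by 10; {[11,12]} hit by 12.
Points: 3, 5, 10, 12 (4 total).

4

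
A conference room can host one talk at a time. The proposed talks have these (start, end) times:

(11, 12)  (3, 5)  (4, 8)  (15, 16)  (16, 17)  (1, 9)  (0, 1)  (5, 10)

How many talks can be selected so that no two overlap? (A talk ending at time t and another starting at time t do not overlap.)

Greedy by earliest finish: after sorting by end time, pick each interval compatible with the last pick.
By end time: (0,1), (3,5), (4,8), (1,9), (5,10), (11,12), (15,16), (16,17).
Pick (0,1); next start ≥ 1 → (3,5); next start ≥ 5 → (5,10); next start ≥ 10 → (11,12); next start ≥ 12 → (15,16); next start ≥ 16 → (16,17).
Selected 6 talks.

6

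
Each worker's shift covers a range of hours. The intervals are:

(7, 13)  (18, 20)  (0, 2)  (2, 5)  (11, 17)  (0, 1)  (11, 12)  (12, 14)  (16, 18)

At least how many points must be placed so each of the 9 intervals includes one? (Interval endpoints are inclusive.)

Sorted: [0,1] [0,2] [2,5] [11,12] [7,13] [12,14] [11,17] [16,18] [18,20]
{[0,1],[0,2]} hit by 1; {[2,5]} hit by 5; {[11,12],[7,13],[12,14],[11,17]} hit by 12; {[16,18],[18,20]} hit by 18.
Points: 1, 5, 12, 18 (4 total).

4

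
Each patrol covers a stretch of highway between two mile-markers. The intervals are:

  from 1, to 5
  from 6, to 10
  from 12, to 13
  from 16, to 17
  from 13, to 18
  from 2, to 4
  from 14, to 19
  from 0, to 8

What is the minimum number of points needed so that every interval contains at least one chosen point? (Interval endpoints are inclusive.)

4

Process intervals by earliest right end; each time one isn't hit yet, stab at its right endpoint.
By right end: [2,4]  [1,5]  [0,8]  [6,10]  [12,13]  [16,17]  [13,18]  [14,19]
[2,4] uncovered → point at 4; [6,10] uncovered → point at 10; [12,13] uncovered → point at 13; [16,17] uncovered → point at 17.
Points: 4, 10, 13, 17 (4 total).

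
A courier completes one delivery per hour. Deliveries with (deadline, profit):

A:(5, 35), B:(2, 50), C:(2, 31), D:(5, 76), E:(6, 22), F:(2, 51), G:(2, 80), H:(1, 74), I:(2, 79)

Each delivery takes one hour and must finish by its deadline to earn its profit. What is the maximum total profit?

292

Take jobs in profit order; each goes to the latest open slot no later than its deadline.
By profit: G(d2,80), I(d2,79), D(d5,76), H(d1,74), F(d2,51), B(d2,50), A(d5,35), C(d2,31), E(d6,22)
G→slot 2; I→slot 1; D→slot 5; H skipped; F skipped; B skipped; A→slot 4; C skipped; E→slot 6.
Profit = 79 + 80 + 35 + 76 + 22 = 292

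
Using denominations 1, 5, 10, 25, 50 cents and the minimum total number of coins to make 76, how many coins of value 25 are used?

1

76 = 1×50 + 1×25 + 1×1
Count of 25: 1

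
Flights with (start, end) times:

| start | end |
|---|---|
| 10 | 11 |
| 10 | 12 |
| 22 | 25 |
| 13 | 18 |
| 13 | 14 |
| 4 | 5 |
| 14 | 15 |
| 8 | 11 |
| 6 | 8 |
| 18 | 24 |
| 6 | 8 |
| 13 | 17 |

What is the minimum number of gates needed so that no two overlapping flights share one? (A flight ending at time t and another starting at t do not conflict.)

starts: [4, 6, 6, 8, 10, 10, 13, 13, 13, 14, 18, 22]
ends:   [5, 8, 8, 11, 11, 12, 14, 15, 17, 18, 24, 25]
s4→1 e5→0 s6→1 s6→2 e8→1 e8→0 s8→1 s10→2 s10→3  — peak 3.

3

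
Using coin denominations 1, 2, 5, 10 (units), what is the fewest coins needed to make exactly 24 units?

24 − 2×10→4 − 2×2→0
Total coins = 2 + 2 = 4

4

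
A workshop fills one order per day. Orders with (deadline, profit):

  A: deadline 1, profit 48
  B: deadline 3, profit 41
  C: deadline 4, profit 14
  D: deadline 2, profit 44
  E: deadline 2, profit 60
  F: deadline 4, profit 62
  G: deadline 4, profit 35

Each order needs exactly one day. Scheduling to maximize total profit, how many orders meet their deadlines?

Sort by profit descending; place each in the latest free slot ≤ its deadline.
Profit order: F=62 E=60 A=48 D=44 B=41 G=35 C=14
Assign: F→slot 4, E→slot 2, A→slot 1, D skipped, B→slot 3, G skipped, C skipped.
Slots: [1:A] [2:E] [3:B] [4:F]
4 of 7 scheduled.

4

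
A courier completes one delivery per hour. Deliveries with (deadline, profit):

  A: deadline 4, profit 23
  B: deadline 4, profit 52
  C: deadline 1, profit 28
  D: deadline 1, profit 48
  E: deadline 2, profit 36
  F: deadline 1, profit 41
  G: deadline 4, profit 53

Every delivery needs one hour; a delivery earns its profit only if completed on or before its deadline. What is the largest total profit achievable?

189

Profit order: G=53 B=52 D=48 F=41 E=36 C=28 A=23
Assign: G→slot 4, B→slot 3, D→slot 1, F skipped, E→slot 2, C skipped, A skipped.
Slots: [1:D] [2:E] [3:B] [4:G]
Profit = 48 + 36 + 52 + 53 = 189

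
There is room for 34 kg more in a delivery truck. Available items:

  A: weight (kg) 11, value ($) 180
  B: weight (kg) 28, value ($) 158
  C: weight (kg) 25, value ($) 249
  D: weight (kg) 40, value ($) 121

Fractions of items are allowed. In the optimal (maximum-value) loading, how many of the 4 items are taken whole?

1

Order: A (180/11=16.36) > C (249/25=9.96) > B (158/28=5.64) > D (121/40=3.02)
Fill: take A (11 @ 180) → take 23/25 of C → 229.08; 34/34 used.
1 item(s) taken whole; one partial (take 23/25 of C).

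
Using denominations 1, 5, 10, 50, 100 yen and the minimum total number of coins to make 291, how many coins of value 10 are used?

4

291 − 2×100→91 − 1×50→41 − 4×10→1 − 1×1→0
Count of 10: 4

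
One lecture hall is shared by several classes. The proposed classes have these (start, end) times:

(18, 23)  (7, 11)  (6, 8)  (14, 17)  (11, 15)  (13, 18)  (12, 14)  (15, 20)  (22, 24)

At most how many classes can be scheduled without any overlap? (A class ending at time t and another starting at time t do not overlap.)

4

Greedy by earliest finish: after sorting by end time, pick each interval compatible with the last pick.
Sorted by end: (6,8)  (7,11)  (12,14)  (11,15)  (14,17)  (13,18)  (15,20)  (18,23)  (22,24)
take (6,8); take (12,14); take (14,17); take (18,23); skip (22,24).
Selected 4 classes.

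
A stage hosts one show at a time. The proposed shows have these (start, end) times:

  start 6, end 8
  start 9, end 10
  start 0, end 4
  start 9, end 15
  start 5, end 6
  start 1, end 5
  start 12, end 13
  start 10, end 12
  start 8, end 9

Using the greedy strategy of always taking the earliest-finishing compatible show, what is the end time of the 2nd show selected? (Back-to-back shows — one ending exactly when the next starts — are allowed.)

6

By end time: (0,4), (1,5), (5,6), (6,8), (8,9), (9,10), (10,12), (12,13), (9,15).
Pick (0,4); next start ≥ 4 → (5,6); next start ≥ 6 → (6,8); next start ≥ 8 → (8,9); next start ≥ 9 → (9,10); next start ≥ 10 → (10,12); next start ≥ 12 → (12,13).
Selected: (0,4) (5,6) (6,8) (8,9) (9,10) (10,12) (12,13)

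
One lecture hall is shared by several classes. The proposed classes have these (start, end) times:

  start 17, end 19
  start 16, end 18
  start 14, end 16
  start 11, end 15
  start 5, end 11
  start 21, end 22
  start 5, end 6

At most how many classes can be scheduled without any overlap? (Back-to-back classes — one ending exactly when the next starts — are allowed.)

4

Greedy by earliest finish: after sorting by end time, pick each interval compatible with the last pick.
By end time: (5,6), (5,11), (11,15), (14,16), (16,18), (17,19), (21,22).
Pick (5,6); next start ≥ 6 → (11,15); next start ≥ 15 → (16,18); next start ≥ 18 → (21,22).
Selected 4 classes.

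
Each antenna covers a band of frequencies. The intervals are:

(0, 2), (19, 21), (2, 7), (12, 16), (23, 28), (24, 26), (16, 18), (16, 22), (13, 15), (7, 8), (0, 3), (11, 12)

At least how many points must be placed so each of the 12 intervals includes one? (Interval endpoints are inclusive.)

Sorted: [0,2] [0,3] [2,7] [7,8] [11,12] [13,15] [12,16] [16,18] [19,21] [16,22] [24,26] [23,28]
{[0,2],[0,3],[2,7]} hit by 2; {[7,8]} hit by 8; {[11,12]} hit by 12; {[13,15],[12,16]} hit by 15; {[16,18]} hit by 18; {[19,21],[16,22]} hit by 21; {[24,26],[23,28]} hit by 26.
Points: 2, 8, 12, 15, 18, 21, 26 (7 total).

7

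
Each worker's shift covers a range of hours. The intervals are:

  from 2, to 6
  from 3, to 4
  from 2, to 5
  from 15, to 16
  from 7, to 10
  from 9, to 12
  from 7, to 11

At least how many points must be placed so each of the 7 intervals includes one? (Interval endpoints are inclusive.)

Sort by right endpoint; whenever an interval is uncovered, place a point at its right end.
By right end: [3,4]  [2,5]  [2,6]  [7,10]  [7,11]  [9,12]  [15,16]
[3,4] uncovered → point at 4; [7,10] uncovered → point at 10; [15,16] uncovered → point at 16.
Points: 4, 10, 16 (3 total).

3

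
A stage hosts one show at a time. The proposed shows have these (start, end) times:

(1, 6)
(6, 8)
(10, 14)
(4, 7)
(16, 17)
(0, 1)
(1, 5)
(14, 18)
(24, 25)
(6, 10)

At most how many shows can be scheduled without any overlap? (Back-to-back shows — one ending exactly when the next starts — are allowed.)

Order by finish time; keep every interval that doesn't clash with the previous kept one.
By end time: (0,1), (1,5), (1,6), (4,7), (6,8), (6,10), (10,14), (16,17), (14,18), (24,25).
Pick (0,1); next start ≥ 1 → (1,5); next start ≥ 5 → (6,8); next start ≥ 8 → (10,14); next start ≥ 14 → (16,17); next start ≥ 17 → (24,25).
Selected 6 shows.

6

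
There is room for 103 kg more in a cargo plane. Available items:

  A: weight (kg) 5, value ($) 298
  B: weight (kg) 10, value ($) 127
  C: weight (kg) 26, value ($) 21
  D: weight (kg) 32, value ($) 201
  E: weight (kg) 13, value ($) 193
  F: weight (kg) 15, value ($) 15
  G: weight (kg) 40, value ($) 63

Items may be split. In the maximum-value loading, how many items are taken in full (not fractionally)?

5

Sort by value per unit weight and fill in that order.
Order: A (298/5=59.60) > E (193/13=14.85) > B (127/10=12.70) > D (201/32=6.28) > G (63/40=1.57) > F (15/15=1.00) > C (21/26=0.81)
Fill: take A (5 @ 298) → take E (13 @ 193) → take B (10 @ 127) → take D (32 @ 201) → take G (40 @ 63) → take 3/15 of F → 3.00; 103/103 used.
5 item(s) taken whole; one partial (take 3/15 of F).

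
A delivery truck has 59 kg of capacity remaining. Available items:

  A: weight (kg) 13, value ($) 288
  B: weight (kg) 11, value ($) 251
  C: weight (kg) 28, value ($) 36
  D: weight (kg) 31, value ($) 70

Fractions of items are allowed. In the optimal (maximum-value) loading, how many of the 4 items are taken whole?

3

Greedy by value/weight ratio, highest first.
Ratios (sorted): B 22.82, A 22.15, D 2.26, C 1.29
take B (11 @ 251); take A (13 @ 288); take D (31 @ 70); take 4/28 of C → 5.14. Capacity used 59/59.
3 item(s) taken whole; one partial (take 4/28 of C).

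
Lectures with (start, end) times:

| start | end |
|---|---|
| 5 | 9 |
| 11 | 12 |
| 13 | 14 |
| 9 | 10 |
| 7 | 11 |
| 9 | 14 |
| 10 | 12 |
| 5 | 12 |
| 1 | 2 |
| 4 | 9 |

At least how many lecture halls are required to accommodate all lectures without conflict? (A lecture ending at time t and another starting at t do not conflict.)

Count concurrent intervals with a sweep; the peak is the room count.
starts: [1, 4, 5, 5, 7, 9, 9, 10, 11, 13]
ends:   [2, 9, 9, 10, 11, 12, 12, 12, 14, 14]
s1→1 e2→0 s4→1 s5→2 s5→3 s7→4  — peak 4.

4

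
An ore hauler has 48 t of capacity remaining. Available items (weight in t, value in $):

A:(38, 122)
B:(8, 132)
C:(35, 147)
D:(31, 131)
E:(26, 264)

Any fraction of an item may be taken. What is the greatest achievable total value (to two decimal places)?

455.16

Greedy by value/weight ratio, highest first.
Order: B (132/8=16.50) > E (264/26=10.15) > D (131/31=4.23) > C (147/35=4.20) > A (122/38=3.21)
Fill: take B (8 @ 132) → take E (26 @ 264) → take 14/31 of D → 59.16; 48/48 used.
Total value = 455.16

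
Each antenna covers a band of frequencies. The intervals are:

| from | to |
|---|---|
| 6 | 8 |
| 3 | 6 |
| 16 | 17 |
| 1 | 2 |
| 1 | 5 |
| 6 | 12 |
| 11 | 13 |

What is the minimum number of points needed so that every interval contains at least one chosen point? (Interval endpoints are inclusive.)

Process intervals by earliest right end; each time one isn't hit yet, stab at its right endpoint.
By right end: [1,2]  [1,5]  [3,6]  [6,8]  [6,12]  [11,13]  [16,17]
[1,2] uncovered → point at 2; [3,6] uncovered → point at 6; [11,13] uncovered → point at 13; [16,17] uncovered → point at 17.
Points: 2, 6, 13, 17 (4 total).

4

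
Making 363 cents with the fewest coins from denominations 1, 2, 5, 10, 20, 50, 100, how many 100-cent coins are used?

363 − 3×100→63 − 1×50→13 − 1×10→3 − 1×2→1 − 1×1→0
Count of 100: 3

3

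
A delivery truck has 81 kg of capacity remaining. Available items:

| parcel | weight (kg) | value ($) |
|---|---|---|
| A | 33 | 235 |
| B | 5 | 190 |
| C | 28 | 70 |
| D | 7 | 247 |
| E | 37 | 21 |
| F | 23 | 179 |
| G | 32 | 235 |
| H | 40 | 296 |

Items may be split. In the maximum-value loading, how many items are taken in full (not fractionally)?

Order: B (190/5=38.00) > D (247/7=35.29) > F (179/23=7.78) > H (296/40=7.40) > G (235/32=7.34) > A (235/33=7.12) > C (70/28=2.50) > E (21/37=0.57)
Fill: take B (5 @ 190) → take D (7 @ 247) → take F (23 @ 179) → take H (40 @ 296) → take 6/32 of G → 44.06; 81/81 used.
4 item(s) taken whole; one partial (take 6/32 of G).

4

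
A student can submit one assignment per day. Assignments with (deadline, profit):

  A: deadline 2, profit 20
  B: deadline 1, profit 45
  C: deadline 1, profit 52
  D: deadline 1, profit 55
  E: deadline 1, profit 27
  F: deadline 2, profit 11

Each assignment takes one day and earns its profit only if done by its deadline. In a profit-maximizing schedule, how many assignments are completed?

Take jobs in profit order; each goes to the latest open slot no later than its deadline.
By profit: D(d1,55), C(d1,52), B(d1,45), E(d1,27), A(d2,20), F(d2,11)
D→slot 1; C skipped; B skipped; E skipped; A→slot 2; F skipped.
2 of 6 scheduled.

2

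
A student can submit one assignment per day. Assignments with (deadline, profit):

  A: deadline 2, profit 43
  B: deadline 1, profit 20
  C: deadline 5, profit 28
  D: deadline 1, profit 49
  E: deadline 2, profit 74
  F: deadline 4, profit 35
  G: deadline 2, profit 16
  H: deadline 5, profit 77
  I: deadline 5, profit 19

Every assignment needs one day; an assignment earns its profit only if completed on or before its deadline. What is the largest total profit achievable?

263

Profit order: H=77 E=74 D=49 A=43 F=35 C=28 B=20 I=19 G=16
Assign: H→slot 5, E→slot 2, D→slot 1, A skipped, F→slot 4, C→slot 3, B skipped, I skipped, G skipped.
Slots: [1:D] [2:E] [3:C] [4:F] [5:H]
Profit = 49 + 74 + 28 + 35 + 77 = 263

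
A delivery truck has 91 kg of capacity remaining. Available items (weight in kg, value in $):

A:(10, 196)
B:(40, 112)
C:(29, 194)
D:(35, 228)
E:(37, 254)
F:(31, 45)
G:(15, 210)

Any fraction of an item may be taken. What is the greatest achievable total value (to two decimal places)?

854.00

Greedy by value/weight ratio, highest first.
Ratios (sorted): A 19.60, G 14.00, E 6.86, C 6.69, D 6.51, B 2.80, F 1.45
take A (10 @ 196); take G (15 @ 210); take E (37 @ 254); take C (29 @ 194). Capacity used 91/91.
Total value = 854.00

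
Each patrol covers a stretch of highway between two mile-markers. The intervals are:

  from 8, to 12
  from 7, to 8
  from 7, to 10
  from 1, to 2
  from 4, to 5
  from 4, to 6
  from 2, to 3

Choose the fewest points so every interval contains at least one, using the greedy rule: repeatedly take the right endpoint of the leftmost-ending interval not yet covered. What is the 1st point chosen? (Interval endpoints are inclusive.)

Sort by right endpoint; whenever an interval is uncovered, place a point at its right end.
Sorted: [1,2] [2,3] [4,5] [4,6] [7,8] [7,10] [8,12]
{[1,2],[2,3]} hit by 2; {[4,5],[4,6]} hit by 5; {[7,8],[7,10],[8,12]} hit by 8.
Points: 2, 5, 8 (3 total).

2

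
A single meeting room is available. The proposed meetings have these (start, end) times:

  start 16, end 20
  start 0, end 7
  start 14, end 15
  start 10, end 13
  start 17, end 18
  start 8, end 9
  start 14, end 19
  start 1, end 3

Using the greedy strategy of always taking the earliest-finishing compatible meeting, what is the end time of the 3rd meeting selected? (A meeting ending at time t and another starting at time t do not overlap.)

Sort by end time and greedily take each interval whose start is ≥ the last chosen end.
By end time: (1,3), (0,7), (8,9), (10,13), (14,15), (17,18), (14,19), (16,20).
Pick (1,3); next start ≥ 3 → (8,9); next start ≥ 9 → (10,13); next start ≥ 13 → (14,15); next start ≥ 15 → (17,18).
Selected: (1,3) (8,9) (10,13) (14,15) (17,18)

13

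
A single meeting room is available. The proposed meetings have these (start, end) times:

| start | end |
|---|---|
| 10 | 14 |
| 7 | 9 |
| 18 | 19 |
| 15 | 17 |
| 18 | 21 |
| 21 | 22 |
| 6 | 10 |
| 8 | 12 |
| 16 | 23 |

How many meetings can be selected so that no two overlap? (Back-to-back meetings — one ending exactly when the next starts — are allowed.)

5

Greedy by earliest finish: after sorting by end time, pick each interval compatible with the last pick.
Sorted by end: (7,9)  (6,10)  (8,12)  (10,14)  (15,17)  (18,19)  (18,21)  (21,22)  (16,23)
take (7,9); skip (6,10); take (10,14); take (15,17); take (18,19); take (21,22); skip (16,23).
Selected 5 meetings.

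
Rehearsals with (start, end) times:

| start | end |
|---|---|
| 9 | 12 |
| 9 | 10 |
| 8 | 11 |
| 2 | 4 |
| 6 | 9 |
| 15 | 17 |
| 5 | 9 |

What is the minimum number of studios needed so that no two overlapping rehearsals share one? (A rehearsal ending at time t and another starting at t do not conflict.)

Count concurrent intervals with a sweep; the peak is the room count.
Events (time:±→running): 2:+→1 4:-→0 5:+→1 6:+→2 8:+→3 … peak 3.

3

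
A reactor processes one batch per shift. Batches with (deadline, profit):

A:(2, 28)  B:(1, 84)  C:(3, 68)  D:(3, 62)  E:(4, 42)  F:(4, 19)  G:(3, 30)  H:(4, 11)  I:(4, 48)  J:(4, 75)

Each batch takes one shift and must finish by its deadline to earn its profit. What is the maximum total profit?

Take jobs in profit order; each goes to the latest open slot no later than its deadline.
By profit: B(d1,84), J(d4,75), C(d3,68), D(d3,62), I(d4,48), E(d4,42), G(d3,30), A(d2,28), F(d4,19), H(d4,11)
B→slot 1; J→slot 4; C→slot 3; D→slot 2; I skipped; E skipped; G skipped; A skipped; F skipped; H skipped.
Profit = 84 + 62 + 68 + 75 = 289

289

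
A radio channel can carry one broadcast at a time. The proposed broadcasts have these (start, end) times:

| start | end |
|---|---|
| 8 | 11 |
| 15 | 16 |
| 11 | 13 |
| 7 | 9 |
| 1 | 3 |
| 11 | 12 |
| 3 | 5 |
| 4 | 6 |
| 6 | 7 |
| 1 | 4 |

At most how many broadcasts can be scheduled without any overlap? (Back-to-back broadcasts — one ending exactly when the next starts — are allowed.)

Greedy by earliest finish: after sorting by end time, pick each interval compatible with the last pick.
Sorted by end: (1,3)  (1,4)  (3,5)  (4,6)  (6,7)  (7,9)  (8,11)  (11,12)  (11,13)  (15,16)
take (1,3); skip (1,4); take (3,5); skip (4,6); take (6,7); take (7,9); take (11,12); take (15,16).
Selected 6 broadcasts.

6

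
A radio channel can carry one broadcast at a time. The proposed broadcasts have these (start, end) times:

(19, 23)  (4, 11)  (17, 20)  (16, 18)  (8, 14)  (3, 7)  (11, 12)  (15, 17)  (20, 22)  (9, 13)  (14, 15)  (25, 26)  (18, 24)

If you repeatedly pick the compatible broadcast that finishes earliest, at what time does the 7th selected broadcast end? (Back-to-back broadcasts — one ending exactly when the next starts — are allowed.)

Order by finish time; keep every interval that doesn't clash with the previous kept one.
By end time: (3,7), (4,11), (11,12), (9,13), (8,14), (14,15), (15,17), (16,18), (17,20), (20,22), (19,23), (18,24), (25,26).
Pick (3,7); next start ≥ 7 → (11,12); next start ≥ 12 → (14,15); next start ≥ 15 → (15,17); next start ≥ 17 → (17,20); next start ≥ 20 → (20,22); next start ≥ 22 → (25,26).
Selected: (3,7) (11,12) (14,15) (15,17) (17,20) (20,22) (25,26)

26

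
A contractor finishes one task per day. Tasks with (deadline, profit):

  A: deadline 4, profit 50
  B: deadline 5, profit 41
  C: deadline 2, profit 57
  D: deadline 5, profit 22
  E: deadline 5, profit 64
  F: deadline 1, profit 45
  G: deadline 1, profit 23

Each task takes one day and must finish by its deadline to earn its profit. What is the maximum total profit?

Take jobs in profit order; each goes to the latest open slot no later than its deadline.
Profit order: E=64 C=57 A=50 F=45 B=41 G=23 D=22
Assign: E→slot 5, C→slot 2, A→slot 4, F→slot 1, B→slot 3, G skipped, D skipped.
Slots: [1:F] [2:C] [3:B] [4:A] [5:E]
Profit = 45 + 57 + 41 + 50 + 64 = 257

257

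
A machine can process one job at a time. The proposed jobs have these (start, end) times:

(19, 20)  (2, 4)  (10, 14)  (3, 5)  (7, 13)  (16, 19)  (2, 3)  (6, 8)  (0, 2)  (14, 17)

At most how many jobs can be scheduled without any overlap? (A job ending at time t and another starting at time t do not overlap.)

7

Greedy by earliest finish: after sorting by end time, pick each interval compatible with the last pick.
By end time: (0,2), (2,3), (2,4), (3,5), (6,8), (7,13), (10,14), (14,17), (16,19), (19,20).
Pick (0,2); next start ≥ 2 → (2,3); next start ≥ 3 → (3,5); next start ≥ 5 → (6,8); next start ≥ 8 → (10,14); next start ≥ 14 → (14,17); next start ≥ 17 → (19,20).
Selected 7 jobs.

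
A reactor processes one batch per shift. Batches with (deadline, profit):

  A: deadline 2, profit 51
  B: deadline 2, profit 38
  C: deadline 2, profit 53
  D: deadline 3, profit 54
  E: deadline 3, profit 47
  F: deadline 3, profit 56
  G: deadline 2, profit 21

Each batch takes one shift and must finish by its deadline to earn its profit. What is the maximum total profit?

163

Take jobs in profit order; each goes to the latest open slot no later than its deadline.
By profit: F(d3,56), D(d3,54), C(d2,53), A(d2,51), E(d3,47), B(d2,38), G(d2,21)
F→slot 3; D→slot 2; C→slot 1; A skipped; E skipped; B skipped; G skipped.
Profit = 53 + 54 + 56 = 163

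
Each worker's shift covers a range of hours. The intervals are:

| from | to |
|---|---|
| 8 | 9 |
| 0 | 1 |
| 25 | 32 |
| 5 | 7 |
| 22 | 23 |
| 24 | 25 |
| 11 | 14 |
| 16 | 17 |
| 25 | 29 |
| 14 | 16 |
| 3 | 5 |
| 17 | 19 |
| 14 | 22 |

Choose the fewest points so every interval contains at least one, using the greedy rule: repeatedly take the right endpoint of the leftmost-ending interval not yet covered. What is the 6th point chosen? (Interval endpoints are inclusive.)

By right end: [0,1]  [3,5]  [5,7]  [8,9]  [11,14]  [14,16]  [16,17]  [17,19]  [14,22]  [22,23]  [24,25]  [25,29]  [25,32]
[0,1] uncovered → point at 1; [3,5] uncovered → point at 5; [8,9] uncovered → point at 9; [11,14] uncovered → point at 14; [16,17] uncovered → point at 17; [22,23] uncovered → point at 23; [24,25] uncovered → point at 25.
Points: 1, 5, 9, 14, 17, 23, 25 (7 total).

23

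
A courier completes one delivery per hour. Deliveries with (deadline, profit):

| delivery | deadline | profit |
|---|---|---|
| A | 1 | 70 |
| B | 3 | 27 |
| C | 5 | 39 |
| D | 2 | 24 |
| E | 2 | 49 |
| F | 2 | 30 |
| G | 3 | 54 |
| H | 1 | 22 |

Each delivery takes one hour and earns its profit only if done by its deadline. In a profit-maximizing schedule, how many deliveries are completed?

4

Sort by profit descending; place each in the latest free slot ≤ its deadline.
Profit order: A=70 G=54 E=49 C=39 F=30 B=27 D=24 H=22
Assign: A→slot 1, G→slot 3, E→slot 2, C→slot 5, F skipped, B skipped, D skipped, H skipped.
Slots: [1:A] [2:E] [3:G] [5:C]
4 of 8 scheduled.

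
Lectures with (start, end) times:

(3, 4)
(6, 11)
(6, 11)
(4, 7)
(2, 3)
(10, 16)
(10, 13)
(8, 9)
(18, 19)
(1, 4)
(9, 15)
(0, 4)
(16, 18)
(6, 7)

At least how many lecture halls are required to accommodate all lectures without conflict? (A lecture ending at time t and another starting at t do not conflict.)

5

The answer is the maximum number of intervals overlapping at any instant.
Events (time:±→running): 0:+→1 1:+→2 2:+→3 3:-→2 3:+→3 4:-→2 4:-→1 4:-→0 4:+→1 6:+→2 6:+→3 6:+→4 7:-→3 7:-→2 8:+→3 9:-→2 9:+→3 10:+→4 10:+→5 … peak 5.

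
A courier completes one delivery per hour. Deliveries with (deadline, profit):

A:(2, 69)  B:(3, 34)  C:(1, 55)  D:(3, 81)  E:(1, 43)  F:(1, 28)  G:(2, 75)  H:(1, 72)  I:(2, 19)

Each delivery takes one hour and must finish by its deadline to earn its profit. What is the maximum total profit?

Sort by profit descending; place each in the latest free slot ≤ its deadline.
Profit order: D=81 G=75 H=72 A=69 C=55 E=43 B=34 F=28 I=19
Assign: D→slot 3, G→slot 2, H→slot 1, A skipped, C skipped, E skipped, B skipped, F skipped, I skipped.
Slots: [1:H] [2:G] [3:D]
Profit = 72 + 75 + 81 = 228

228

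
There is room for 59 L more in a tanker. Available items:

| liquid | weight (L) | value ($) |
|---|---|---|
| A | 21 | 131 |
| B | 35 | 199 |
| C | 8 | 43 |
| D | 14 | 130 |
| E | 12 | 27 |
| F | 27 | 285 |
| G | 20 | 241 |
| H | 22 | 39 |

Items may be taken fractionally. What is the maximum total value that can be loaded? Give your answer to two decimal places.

637.43

Greedy by value/weight ratio, highest first.
Order: G (241/20=12.05) > F (285/27=10.56) > D (130/14=9.29) > A (131/21=6.24) > B (199/35=5.69) > C (43/8=5.38) > E (27/12=2.25) > H (39/22=1.77)
Fill: take G (20 @ 241) → take F (27 @ 285) → take 12/14 of D → 111.43; 59/59 used.
Total value = 637.43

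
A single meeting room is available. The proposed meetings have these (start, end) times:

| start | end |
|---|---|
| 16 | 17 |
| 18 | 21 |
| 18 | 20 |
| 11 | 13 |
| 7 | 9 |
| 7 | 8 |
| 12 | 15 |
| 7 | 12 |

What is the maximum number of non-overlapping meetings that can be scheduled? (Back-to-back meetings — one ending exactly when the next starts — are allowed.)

Greedy by earliest finish: after sorting by end time, pick each interval compatible with the last pick.
By end time: (7,8), (7,9), (7,12), (11,13), (12,15), (16,17), (18,20), (18,21).
Pick (7,8); next start ≥ 8 → (11,13); next start ≥ 13 → (16,17); next start ≥ 17 → (18,20).
Selected 4 meetings.

4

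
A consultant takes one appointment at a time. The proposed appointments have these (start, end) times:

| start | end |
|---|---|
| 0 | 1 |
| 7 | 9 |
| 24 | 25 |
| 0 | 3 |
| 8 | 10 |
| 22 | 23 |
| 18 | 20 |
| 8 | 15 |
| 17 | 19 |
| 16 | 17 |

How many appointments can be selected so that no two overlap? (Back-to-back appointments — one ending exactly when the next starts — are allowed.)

6

Sorted by end: (0,1)  (0,3)  (7,9)  (8,10)  (8,15)  (16,17)  (17,19)  (18,20)  (22,23)  (24,25)
take (0,1); take (7,9); skip (8,15); take (16,17); take (17,19); skip (18,20); take (22,23); take (24,25).
Selected 6 appointments.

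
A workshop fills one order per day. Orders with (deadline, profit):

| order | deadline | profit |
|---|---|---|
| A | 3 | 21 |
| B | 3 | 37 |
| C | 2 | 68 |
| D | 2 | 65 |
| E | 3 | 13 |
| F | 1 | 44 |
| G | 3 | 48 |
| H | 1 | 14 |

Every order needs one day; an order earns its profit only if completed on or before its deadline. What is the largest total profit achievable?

181

Take jobs in profit order; each goes to the latest open slot no later than its deadline.
By profit: C(d2,68), D(d2,65), G(d3,48), F(d1,44), B(d3,37), A(d3,21), H(d1,14), E(d3,13)
C→slot 2; D→slot 1; G→slot 3; F skipped; B skipped; A skipped; H skipped; E skipped.
Profit = 65 + 68 + 48 = 181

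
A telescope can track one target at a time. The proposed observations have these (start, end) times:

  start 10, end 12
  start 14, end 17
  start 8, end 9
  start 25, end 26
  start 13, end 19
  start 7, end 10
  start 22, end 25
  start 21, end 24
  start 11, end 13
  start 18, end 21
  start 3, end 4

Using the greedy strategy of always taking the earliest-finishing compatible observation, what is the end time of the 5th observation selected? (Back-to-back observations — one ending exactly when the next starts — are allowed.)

21

By end time: (3,4), (8,9), (7,10), (10,12), (11,13), (14,17), (13,19), (18,21), (21,24), (22,25), (25,26).
Pick (3,4); next start ≥ 4 → (8,9); next start ≥ 9 → (10,12); next start ≥ 12 → (14,17); next start ≥ 17 → (18,21); next start ≥ 21 → (21,24); next start ≥ 24 → (25,26).
Selected: (3,4) (8,9) (10,12) (14,17) (18,21) (21,24) (25,26)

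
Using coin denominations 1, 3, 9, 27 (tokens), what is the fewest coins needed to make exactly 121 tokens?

7

Greedy: take as many of the largest coin as possible, then repeat with the remainder.
121 − 4×27→13 − 1×9→4 − 1×3→1 − 1×1→0
Total coins = 4 + 1 + 1 + 1 = 7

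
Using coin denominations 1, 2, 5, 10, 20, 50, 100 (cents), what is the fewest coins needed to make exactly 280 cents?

Greedy: take as many of the largest coin as possible, then repeat with the remainder.
280 = 2×100 + 1×50 + 1×20 + 1×10
Total coins = 2 + 1 + 1 + 1 = 5

5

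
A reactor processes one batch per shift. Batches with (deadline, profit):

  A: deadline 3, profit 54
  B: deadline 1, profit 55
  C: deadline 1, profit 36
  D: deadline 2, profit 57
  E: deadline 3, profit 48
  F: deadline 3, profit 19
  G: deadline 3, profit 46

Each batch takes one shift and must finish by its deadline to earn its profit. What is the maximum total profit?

Sort by profit descending; place each in the latest free slot ≤ its deadline.
Profit order: D=57 B=55 A=54 E=48 G=46 C=36 F=19
Assign: D→slot 2, B→slot 1, A→slot 3, E skipped, G skipped, C skipped, F skipped.
Slots: [1:B] [2:D] [3:A]
Profit = 55 + 57 + 54 = 166

166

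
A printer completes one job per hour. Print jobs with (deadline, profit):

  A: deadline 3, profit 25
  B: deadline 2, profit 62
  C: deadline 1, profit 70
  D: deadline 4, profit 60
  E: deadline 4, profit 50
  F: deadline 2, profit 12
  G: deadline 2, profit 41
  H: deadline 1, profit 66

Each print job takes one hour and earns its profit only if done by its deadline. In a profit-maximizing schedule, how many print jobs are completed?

4

Sort by profit descending; place each in the latest free slot ≤ its deadline.
By profit: C(d1,70), H(d1,66), B(d2,62), D(d4,60), E(d4,50), G(d2,41), A(d3,25), F(d2,12)
C→slot 1; H skipped; B→slot 2; D→slot 4; E→slot 3; G skipped; A skipped; F skipped.
4 of 8 scheduled.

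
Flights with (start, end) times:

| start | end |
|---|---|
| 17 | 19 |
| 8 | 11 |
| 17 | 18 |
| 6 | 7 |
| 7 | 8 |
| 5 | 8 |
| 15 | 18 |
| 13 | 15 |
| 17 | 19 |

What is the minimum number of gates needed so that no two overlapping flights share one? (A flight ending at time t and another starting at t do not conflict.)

4

Count concurrent intervals with a sweep; the peak is the room count.
starts: [5, 6, 7, 8, 13, 15, 17, 17, 17]
ends:   [7, 8, 8, 11, 15, 18, 18, 19, 19]
s5→1 s6→2 e7→1 s7→2 e8→1 e8→0 s8→1 e11→0 s13→1 e15→0 s15→1 s17→2 s17→3 s17→4  — peak 4.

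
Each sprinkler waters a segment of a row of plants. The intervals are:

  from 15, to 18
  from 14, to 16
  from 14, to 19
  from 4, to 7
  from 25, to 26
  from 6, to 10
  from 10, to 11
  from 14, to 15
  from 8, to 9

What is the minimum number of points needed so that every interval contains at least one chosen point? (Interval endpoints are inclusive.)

Sorted: [4,7] [8,9] [6,10] [10,11] [14,15] [14,16] [15,18] [14,19] [25,26]
{[4,7]} hit by 7; {[8,9],[6,10]} hit by 9; {[10,11]} hit by 11; {[14,15],[14,16],[15,18],[14,19]} hit by 15; {[25,26]} hit by 26.
Points: 7, 9, 11, 15, 26 (5 total).

5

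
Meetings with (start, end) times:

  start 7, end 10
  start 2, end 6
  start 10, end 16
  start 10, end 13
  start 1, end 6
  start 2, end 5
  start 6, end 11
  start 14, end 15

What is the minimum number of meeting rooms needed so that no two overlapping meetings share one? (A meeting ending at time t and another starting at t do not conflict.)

starts: [1, 2, 2, 6, 7, 10, 10, 14]
ends:   [5, 6, 6, 10, 11, 13, 15, 16]
s1→1 s2→2 s2→3  — peak 3.

3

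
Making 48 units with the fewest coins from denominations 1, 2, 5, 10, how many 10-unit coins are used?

4

Greedy: take as many of the largest coin as possible, then repeat with the remainder.
48 = 4×10 + 1×5 + 1×2 + 1×1
Count of 10: 4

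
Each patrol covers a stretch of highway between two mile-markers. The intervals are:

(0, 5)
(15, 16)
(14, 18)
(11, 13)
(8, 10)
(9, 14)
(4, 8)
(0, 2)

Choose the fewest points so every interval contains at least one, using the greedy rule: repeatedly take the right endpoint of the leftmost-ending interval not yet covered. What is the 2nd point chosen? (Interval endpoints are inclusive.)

8

Sort by right endpoint; whenever an interval is uncovered, place a point at its right end.
By right end: [0,2]  [0,5]  [4,8]  [8,10]  [11,13]  [9,14]  [15,16]  [14,18]
[0,2] uncovered → point at 2; [4,8] uncovered → point at 8; [11,13] uncovered → point at 13; [15,16] uncovered → point at 16.
Points: 2, 8, 13, 16 (4 total).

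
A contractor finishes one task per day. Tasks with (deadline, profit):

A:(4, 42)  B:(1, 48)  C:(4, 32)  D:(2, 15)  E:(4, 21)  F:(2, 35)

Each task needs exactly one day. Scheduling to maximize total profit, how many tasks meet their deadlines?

Sort by profit descending; place each in the latest free slot ≤ its deadline.
By profit: B(d1,48), A(d4,42), F(d2,35), C(d4,32), E(d4,21), D(d2,15)
B→slot 1; A→slot 4; F→slot 2; C→slot 3; E skipped; D skipped.
4 of 6 scheduled.

4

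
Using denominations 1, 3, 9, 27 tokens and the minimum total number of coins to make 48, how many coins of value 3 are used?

1

Greedy: take as many of the largest coin as possible, then repeat with the remainder.
48 = 1×27 + 2×9 + 1×3
Count of 3: 1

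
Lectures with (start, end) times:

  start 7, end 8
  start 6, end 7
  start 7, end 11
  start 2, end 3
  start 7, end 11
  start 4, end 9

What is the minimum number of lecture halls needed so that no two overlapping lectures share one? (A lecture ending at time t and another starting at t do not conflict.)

4

Count concurrent intervals with a sweep; the peak is the room count.
Events (time:±→running): 2:+→1 3:-→0 4:+→1 6:+→2 7:-→1 7:+→2 7:+→3 7:+→4 … peak 4.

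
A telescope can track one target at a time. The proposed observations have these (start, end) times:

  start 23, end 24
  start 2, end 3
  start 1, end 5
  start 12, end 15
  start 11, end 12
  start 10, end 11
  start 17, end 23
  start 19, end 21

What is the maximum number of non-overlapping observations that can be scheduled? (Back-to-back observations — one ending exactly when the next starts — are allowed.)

6

Sorted by end: (2,3)  (1,5)  (10,11)  (11,12)  (12,15)  (19,21)  (17,23)  (23,24)
take (2,3); skip (1,5); take (10,11); take (11,12); take (12,15); take (19,21); take (23,24).
Selected 6 observations.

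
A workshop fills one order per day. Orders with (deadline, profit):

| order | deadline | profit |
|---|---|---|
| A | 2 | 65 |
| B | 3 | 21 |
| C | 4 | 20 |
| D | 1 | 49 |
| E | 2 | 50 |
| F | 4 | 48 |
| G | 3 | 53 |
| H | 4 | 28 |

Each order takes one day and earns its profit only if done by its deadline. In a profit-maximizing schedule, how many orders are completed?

4

Take jobs in profit order; each goes to the latest open slot no later than its deadline.
Profit order: A=65 G=53 E=50 D=49 F=48 H=28 B=21 C=20
Assign: A→slot 2, G→slot 3, E→slot 1, D skipped, F→slot 4, H skipped, B skipped, C skipped.
Slots: [1:E] [2:A] [3:G] [4:F]
4 of 8 scheduled.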